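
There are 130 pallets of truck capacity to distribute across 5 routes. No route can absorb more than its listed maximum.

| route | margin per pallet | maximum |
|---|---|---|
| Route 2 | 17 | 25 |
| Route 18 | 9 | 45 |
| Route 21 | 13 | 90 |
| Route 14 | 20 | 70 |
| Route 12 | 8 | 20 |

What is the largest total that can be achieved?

2280

Highest margin per pallet first: Route 14 20 > Route 2 17 > Route 21 13 > Route 18 9 > Route 12 8.
Route 14 takes 70 to reach its cap of 70 → 60 left.
Route 2: +25 to 25 (cap) → 35 left.
Route 21 has room for 90 but only 35 remain, so it gets 35.
Total = 17×25 + 13×35 + 20×70 = 2280.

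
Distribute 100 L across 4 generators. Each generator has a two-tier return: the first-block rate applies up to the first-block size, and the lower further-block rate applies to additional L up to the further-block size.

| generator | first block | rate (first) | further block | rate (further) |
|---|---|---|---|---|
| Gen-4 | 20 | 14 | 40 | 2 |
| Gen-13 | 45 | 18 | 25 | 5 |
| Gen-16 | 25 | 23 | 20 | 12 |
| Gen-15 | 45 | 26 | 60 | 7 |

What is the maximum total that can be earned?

Treat each block as its own option and order by rate: Gen-15/first 26 > Gen-16/first 23 > Gen-13/first 18 > Gen-4/first 14 > Gen-16/second 12 > Gen-15/second 7 > Gen-13/second 5 > Gen-4/second 2.
Gen-15 first at 26: fill all 45 ; 55 left.
Gen-16 first at 23: fill all 25 ; 30 left.
30 remain; put them into Gen-13 first at 18.
Total = 26×45 + 23×25 + 18×30 = 2285.

2285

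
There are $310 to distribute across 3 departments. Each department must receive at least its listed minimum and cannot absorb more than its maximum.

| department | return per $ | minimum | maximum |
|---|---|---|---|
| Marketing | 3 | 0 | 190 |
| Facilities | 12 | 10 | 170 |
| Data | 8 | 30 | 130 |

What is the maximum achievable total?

Meeting every minimum uses 0+10+30 = 40 $, leaving 270.
Highest return per $ first: Facilities 12 > Data 8 > Marketing 3.
Give Facilities 160 more to hit its cap of 170 ; 110 left.
Data takes 100 more to reach its cap of 130 ; 10 left.
Marketing has room for 190 more but only 10 remain, so it gets 10.
Total = 3×10 + 12×170 + 8×130 = 3110.

3110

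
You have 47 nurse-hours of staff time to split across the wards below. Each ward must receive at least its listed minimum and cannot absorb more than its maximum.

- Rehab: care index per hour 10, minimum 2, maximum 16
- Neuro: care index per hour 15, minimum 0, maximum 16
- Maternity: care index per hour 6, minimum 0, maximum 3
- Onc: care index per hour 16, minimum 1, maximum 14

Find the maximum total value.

Meeting every minimum uses 2+0+0+1 = 3 nurse-hours, leaving 44.
Rank by care index per hour: Onc 16 > Neuro 15 > Rehab 10 > Maternity 6.
Onc: +13 to 14 (cap) ; 31 left.
Neuro: +16 to 16 (cap) ; 15 left.
Rehab takes 14 more to reach its cap of 16 ; 1 left.
Maternity: +1 (room for 3) → 1. Pool exhausted.
Total = 10×16 + 15×16 + 6×1 + 16×14 = 630.

630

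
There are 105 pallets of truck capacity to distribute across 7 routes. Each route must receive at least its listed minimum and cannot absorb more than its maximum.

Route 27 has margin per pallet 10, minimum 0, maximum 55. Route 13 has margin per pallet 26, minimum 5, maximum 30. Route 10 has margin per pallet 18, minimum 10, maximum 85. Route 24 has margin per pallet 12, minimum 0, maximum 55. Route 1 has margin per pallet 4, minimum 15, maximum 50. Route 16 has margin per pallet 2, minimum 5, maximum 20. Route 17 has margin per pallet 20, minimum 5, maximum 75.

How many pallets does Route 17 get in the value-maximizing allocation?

45

Meeting every minimum uses 0+5+10+0+15+5+5 = 40 pallets, leaving 65.
Order the routes by margin per pallet: Route 13 26 > Route 17 20 > Route 10 18 > Route 24 12 > Route 27 10 > Route 1 4 > Route 16 2.
Route 13: +25 to 30 (cap) — 40 left.
Route 17: +40 (room for 70) → 45. Pool exhausted.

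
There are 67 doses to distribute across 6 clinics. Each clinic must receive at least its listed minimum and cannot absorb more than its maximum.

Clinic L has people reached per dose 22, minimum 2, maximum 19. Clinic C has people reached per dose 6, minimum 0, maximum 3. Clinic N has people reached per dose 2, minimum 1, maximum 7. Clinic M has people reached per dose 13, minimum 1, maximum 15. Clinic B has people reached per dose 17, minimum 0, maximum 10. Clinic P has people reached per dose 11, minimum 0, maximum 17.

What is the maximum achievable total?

Meeting every minimum uses 2+0+1+1+0+0 = 4 doses, leaving 63.
Rank by people reached per dose: Clinic L 22 > Clinic B 17 > Clinic M 13 > Clinic P 11 > Clinic C 6 > Clinic N 2.
Clinic L: +17 to 19 (cap) — 46 left.
Clinic B: +10 to 10 (cap) — 36 left.
Clinic M takes 14 more to reach its cap of 15 — 22 left.
Clinic P: +17 to 17 (cap) — 5 left.
Give Clinic C 3 more to hit its cap of 3 — 2 left.
Only 2 left; Clinic N takes them to reach 3.
Total = 22×19 + 6×3 + 2×3 + 13×15 + 17×10 + 11×17 = 994.

994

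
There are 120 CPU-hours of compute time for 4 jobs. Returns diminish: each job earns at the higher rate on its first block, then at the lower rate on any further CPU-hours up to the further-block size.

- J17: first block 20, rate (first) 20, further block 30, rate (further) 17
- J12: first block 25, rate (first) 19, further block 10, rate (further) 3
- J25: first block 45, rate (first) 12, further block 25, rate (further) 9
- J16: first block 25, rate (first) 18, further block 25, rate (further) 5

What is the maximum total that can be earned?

2075

Order all 8 blocks by rate: J17/tier1 20 > J12/tier1 19 > J16/tier1 18 > J17/tier2 17 > J25/tier1 12 > J25/tier2 9 > J16/tier2 5 > J12/tier2 3.
Fill J17 tier1 block (20 at 20) — 100 left.
Fill J12 tier1 block (25 at 19) — 75 left.
J16 tier1 at 18: fill all 25 — 50 left.
J17 tier2 at 17: fill all 30 — 20 left.
J25 tier1 at 12: only 20 left, fill 20.
Total = 20×20 + 19×25 + 18×25 + 17×30 + 12×20 = 2075.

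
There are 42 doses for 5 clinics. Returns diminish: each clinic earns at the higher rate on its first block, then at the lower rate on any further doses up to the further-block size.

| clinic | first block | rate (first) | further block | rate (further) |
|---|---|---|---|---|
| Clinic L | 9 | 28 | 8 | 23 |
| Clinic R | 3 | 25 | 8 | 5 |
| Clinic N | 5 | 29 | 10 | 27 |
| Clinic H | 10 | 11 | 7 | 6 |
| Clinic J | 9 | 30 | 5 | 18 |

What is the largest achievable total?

Rank every tier by rate: Clinic J/tier1 30 > Clinic N/tier1 29 > Clinic L/tier1 28 > Clinic N/tier2 27 > Clinic R/tier1 25 > Clinic L/tier2 23 > Clinic J/tier2 18 > Clinic H/tier1 11 > Clinic H/tier2 6 > Clinic R/tier2 5.
Fill Clinic J tier1 block (9 at 30) → 33 left.
Clinic N/tier1 (29): +5 → 28 left.
Fill Clinic L tier1 block (9 at 28) → 19 left.
Clinic N tier2 at 27: fill all 10 → 9 left.
Clinic R tier1 at 25: fill all 3 → 6 left.
Clinic L/tier2: +6 of 8 at 23; pool empty.
Total = 30×9 + 29×5 + 28×9 + 27×10 + 25×3 + 23×6 = 1150.

1150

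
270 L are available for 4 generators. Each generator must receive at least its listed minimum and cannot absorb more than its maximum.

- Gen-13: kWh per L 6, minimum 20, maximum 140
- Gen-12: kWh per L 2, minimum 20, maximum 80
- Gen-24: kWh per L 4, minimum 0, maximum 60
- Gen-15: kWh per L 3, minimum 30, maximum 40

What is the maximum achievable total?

Meeting every minimum uses 20+20+0+30 = 70 L, leaving 200.
Order the generators by kWh per L: Gen-13 6 > Gen-24 4 > Gen-15 3 > Gen-12 2.
Give Gen-13 120 more to hit its cap of 140 → 80 left.
Give Gen-24 60 more to hit its cap of 60 → 20 left.
Gen-15 takes 10 more to reach its cap of 40 → 10 left.
Only 10 left; Gen-12 takes them to reach 30.
Total = 6×140 + 2×30 + 4×60 + 3×40 = 1260.

1260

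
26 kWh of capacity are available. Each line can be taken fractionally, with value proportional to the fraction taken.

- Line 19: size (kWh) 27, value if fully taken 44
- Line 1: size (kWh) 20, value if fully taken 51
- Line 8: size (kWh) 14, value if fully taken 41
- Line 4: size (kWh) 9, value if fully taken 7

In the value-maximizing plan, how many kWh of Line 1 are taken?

12

Rank by value-to-size ratio: Line 8 41/14≈2.93, Line 1 51/20≈2.55, Line 19 44/27≈1.63, Line 4 7/9≈0.778.
Line 8: take in full, 14 kWh for value 41 — 12 left.
Fill the last 12 kWh with part of Line 1: 12/20 of it earns 30.6.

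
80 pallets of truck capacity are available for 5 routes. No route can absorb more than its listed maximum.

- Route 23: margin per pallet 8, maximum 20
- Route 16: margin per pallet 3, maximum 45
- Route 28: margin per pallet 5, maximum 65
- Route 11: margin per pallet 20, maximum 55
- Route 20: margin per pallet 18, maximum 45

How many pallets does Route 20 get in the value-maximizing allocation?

Order the routes by margin per pallet: Route 11 20 > Route 20 18 > Route 23 8 > Route 28 5 > Route 16 3.
Give Route 11 55 to hit its cap of 55 — 25 left.
Route 20: +25 (room for 45) → 25. Pool exhausted.

25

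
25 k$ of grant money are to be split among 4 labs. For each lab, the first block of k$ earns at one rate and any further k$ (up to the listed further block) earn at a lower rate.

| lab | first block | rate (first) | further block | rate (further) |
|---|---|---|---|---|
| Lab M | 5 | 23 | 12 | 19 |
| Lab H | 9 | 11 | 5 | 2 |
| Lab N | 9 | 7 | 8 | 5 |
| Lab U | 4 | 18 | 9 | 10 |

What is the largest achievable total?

459

Treat each block as its own option and order by rate: Lab M/T1 23 > Lab M/T2 19 > Lab U/T1 18 > Lab H/T1 11 > Lab U/T2 10 > Lab N/T1 7 > Lab N/T2 5 > Lab H/T2 2.
Fill Lab M T1 block (5 at 23) → 20 left.
Lab M T2 at 19: fill all 12 → 8 left.
Lab U T1 at 18: fill all 4 → 4 left.
Lab H T1 at 11: only 4 left, fill 4.
Total = 23×5 + 19×12 + 18×4 + 11×4 = 459.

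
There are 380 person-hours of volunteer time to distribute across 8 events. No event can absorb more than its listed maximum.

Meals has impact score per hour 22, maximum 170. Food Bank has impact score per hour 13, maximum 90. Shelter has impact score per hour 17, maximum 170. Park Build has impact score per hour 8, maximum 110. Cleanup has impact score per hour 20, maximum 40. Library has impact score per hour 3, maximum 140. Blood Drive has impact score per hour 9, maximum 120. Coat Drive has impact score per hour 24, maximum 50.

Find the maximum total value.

Order the events by impact score per hour: Coat Drive 24 > Meals 22 > Cleanup 20 > Shelter 17 > Food Bank 13 > Blood Drive 9 > Park Build 8 > Library 3.
Give Coat Drive 50 to hit its cap of 50 ; 330 left.
Meals: +170 to 170 (cap) ; 160 left.
Cleanup: +40 to 40 (cap) ; 120 left.
Shelter: +120 (room for 170) → 120. Pool exhausted.
Total = 22×170 + 17×120 + 20×40 + 24×50 = 7780.

7780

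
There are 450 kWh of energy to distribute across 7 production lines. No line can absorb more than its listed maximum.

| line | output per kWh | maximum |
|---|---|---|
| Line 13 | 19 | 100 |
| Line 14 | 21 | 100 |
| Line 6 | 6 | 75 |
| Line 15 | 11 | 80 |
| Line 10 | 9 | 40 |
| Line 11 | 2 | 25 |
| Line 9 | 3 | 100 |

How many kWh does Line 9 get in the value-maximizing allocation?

Highest output per kWh first: Line 14 21 > Line 13 19 > Line 15 11 > Line 10 9 > Line 6 6 > Line 9 3 > Line 11 2.
Give Line 14 100 to hit its cap of 100 — 350 left.
Line 13: +100 to 100 (cap) — 250 left.
Give Line 15 80 to hit its cap of 80 — 170 left.
Give Line 10 40 to hit its cap of 40 — 130 left.
Line 6 takes 75 to reach its cap of 75 — 55 left.
Line 9: +55 (room for 100) → 55. Pool exhausted.

55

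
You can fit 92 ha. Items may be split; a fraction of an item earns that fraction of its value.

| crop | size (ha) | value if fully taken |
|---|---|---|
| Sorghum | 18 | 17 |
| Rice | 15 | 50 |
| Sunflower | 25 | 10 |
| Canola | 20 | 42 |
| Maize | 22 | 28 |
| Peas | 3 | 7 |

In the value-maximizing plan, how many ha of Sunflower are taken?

14

Rank by value-to-size ratio: Rice 50/15≈3.33, Peas 7/3≈2.33, Canola 42/20≈2.1, Maize 28/22≈1.27, Sorghum 17/18≈0.944, Sunflower 10/25≈0.4.
All 15 ha of Rice fit (value 50) ; 77 remain.
Take all of Peas (3 ha, value 7) ; 74 ha left.
All 20 ha of Canola fit (value 42) ; 54 remain.
All 22 ha of Maize fit (value 28) ; 32 remain.
Sorghum: take in full, 18 ha for value 17 ; 14 left.
Only 14 ha remain; take 14/25 of Sunflower for value 10×14/25 = 5.6.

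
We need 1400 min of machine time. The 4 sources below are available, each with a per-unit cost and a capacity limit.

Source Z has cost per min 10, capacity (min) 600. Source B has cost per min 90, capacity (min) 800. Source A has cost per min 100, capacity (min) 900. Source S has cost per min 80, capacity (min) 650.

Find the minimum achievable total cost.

71500

Cheapest first:
Take 600 from Source Z at 10 → need 800 more.
Take 650 from Source S at 80 → need 150 more.
Source B (90): take the remaining 150 → done.
Source A: unused.
Cost = 600×10 + 650×80 + 150×90 = 71500.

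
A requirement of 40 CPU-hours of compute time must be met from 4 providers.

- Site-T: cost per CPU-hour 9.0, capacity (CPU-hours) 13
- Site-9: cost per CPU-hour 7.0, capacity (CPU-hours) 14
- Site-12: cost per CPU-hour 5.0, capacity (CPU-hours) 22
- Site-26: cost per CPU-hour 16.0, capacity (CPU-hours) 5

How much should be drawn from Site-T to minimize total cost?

4

Fill from the cheapest provider first.
Site-12 (5.0): use full 22 → 18 CPU-hours to go.
Site-9 (7.0): use full 14 → 4 CPU-hours to go.
Site-T (9.0): take the remaining 4 → done.
Site-26: unused.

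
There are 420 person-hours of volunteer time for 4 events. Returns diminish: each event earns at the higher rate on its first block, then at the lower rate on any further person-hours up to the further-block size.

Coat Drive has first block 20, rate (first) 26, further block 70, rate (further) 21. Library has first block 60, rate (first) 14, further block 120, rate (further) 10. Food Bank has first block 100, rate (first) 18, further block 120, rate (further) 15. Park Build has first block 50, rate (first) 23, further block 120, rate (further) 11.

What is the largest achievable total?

Rank every tier by rate: Coat Drive/T1 26 > Park Build/T1 23 > Coat Drive/T2 21 > Food Bank/T1 18 > Food Bank/T2 15 > Library/T1 14 > Park Build/T2 11 > Library/T2 10.
Coat Drive/T1 (26): +20 — 400 left.
Park Build/T1 (23): +50 — 350 left.
Coat Drive/T2 (21): +70 — 280 left.
Food Bank T1 at 18: fill all 100 — 180 left.
Food Bank T2 at 15: fill all 120 — 60 left.
Library/T1 (14): +60 — 0 left.
Total = 26×20 + 23×50 + 21×70 + 18×100 + 15×120 + 14×60 = 7580.

7580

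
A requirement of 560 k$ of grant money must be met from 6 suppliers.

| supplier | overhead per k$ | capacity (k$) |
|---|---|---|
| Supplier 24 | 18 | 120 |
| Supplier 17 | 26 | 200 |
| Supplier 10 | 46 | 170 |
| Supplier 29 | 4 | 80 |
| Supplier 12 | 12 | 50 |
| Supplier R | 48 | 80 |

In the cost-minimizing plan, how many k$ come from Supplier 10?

110

Fill from the cheapest supplier first.
Take 80 from Supplier 29 at 4 → need 480 more.
Supplier 12 (12): use full 50 → 430 k$ to go.
Supplier 24 (18): use full 120 → 310 k$ to go.
Supplier 17 at 26: take all 200 k$ → 110 still needed.
Supplier 10 at 46: take 110 of its 170 → requirement met.
Supplier R: unused.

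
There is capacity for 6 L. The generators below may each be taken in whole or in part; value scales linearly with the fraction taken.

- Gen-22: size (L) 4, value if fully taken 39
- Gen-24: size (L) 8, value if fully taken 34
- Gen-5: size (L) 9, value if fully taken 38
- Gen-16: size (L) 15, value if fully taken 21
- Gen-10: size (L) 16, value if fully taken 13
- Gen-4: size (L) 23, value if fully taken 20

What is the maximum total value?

Rank by value-to-size ratio: Gen-22 39/4≈9.75, Gen-24 34/8≈4.25, Gen-5 38/9≈4.22, Gen-16 21/15≈1.4, Gen-4 20/23≈0.87, Gen-10 13/16≈0.812.
Take all of Gen-22 (4 L, value 39) — 2 L left.
Fill the last 2 L with part of Gen-24: 2/8 of it earns 8.5.
Total value = 47.5.

47.5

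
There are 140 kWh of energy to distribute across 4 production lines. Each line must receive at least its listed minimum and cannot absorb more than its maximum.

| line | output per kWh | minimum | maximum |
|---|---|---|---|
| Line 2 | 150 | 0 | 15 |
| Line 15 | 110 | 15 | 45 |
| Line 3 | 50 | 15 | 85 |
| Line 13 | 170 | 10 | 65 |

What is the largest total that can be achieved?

Meeting every minimum uses 0+15+15+10 = 40 kWh, leaving 100.
Highest output per kWh first: Line 13 170 > Line 2 150 > Line 15 110 > Line 3 50.
Line 13: +55 to 65 (cap) — 45 left.
Line 2 takes 15 more to reach its cap of 15 — 30 left.
Give Line 15 30 more to hit its cap of 45 — 0 left.
Total = 150×15 + 110×45 + 50×15 + 170×65 = 19000.

19000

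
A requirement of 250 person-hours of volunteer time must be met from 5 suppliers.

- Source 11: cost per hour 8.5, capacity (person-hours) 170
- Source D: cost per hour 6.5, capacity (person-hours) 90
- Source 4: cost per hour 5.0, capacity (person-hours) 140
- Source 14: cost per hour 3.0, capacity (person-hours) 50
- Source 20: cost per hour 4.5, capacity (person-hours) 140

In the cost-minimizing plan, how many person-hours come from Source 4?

Cheapest first:
Take 50 from Source 14 at 3.0 → need 200 more.
Take 140 from Source 20 at 4.5 → need 60 more.
Take 60 from Source 4 at 5.0 to finish.
Source D, Source 11: unused.

60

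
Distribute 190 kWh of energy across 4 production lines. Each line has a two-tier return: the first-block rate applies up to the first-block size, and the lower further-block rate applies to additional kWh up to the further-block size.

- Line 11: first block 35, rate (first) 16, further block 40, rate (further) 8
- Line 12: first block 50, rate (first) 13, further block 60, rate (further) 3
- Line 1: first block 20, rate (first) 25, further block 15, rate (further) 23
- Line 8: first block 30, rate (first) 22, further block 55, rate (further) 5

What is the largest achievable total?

3035

Treat each block as its own option and order by rate: Line 1/tier1 25 > Line 1/tier2 23 > Line 8/tier1 22 > Line 11/tier1 16 > Line 12/tier1 13 > Line 11/tier2 8 > Line 8/tier2 5 > Line 12/tier2 3.
Fill Line 1 tier1 block (20 at 25) — 170 left.
Line 1 tier2 at 23: fill all 15 — 155 left.
Fill Line 8 tier1 block (30 at 22) — 125 left.
Line 11/tier1 (16): +35 — 90 left.
Line 12/tier1 (13): +50 — 40 left.
Fill Line 11 tier2 block (40 at 8) — 0 left.
Total = 25×20 + 23×15 + 22×30 + 16×35 + 13×50 + 8×40 = 3035.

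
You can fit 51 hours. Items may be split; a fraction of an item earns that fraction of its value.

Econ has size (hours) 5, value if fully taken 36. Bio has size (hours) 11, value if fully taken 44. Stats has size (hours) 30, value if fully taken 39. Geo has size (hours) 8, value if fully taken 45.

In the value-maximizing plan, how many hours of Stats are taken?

Rank by value-to-size ratio: Econ 36/5≈7.2, Geo 45/8≈5.62, Bio 44/11≈4, Stats 39/30≈1.3.
Econ: take in full, 5 hours for value 36 — 46 left.
All 8 hours of Geo fit (value 45) — 38 remain.
All 11 hours of Bio fit (value 44) — 27 remain.
Only 27 hours remain; take 27/30 of Stats for value 39×27/30 = 35.1.

27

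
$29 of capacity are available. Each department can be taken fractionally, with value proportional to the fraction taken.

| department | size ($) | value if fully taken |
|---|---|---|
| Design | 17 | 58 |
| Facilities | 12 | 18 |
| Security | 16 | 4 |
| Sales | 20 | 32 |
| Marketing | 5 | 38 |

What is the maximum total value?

107.2

Best value per unit of size first: Marketing 38/5≈7.6, Design 58/17≈3.41, Sales 32/20≈1.6, Facilities 18/12≈1.5, Security 4/16≈0.25.
Marketing: take in full, 5 $ for value 38 — 24 left.
Take all of Design (17 $, value 58) — 7 $ left.
7 $ left: a 7/20 share of Sales gives 32×7/20 = 11.2.
Total value = 107.2.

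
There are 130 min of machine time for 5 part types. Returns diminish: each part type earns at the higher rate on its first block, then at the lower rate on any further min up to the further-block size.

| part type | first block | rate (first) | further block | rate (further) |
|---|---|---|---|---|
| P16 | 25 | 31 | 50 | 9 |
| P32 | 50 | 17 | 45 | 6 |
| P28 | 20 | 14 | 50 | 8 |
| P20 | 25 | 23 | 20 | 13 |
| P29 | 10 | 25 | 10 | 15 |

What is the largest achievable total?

2740

Treat each block as its own option and order by rate: P16/first 31 > P29/first 25 > P20/first 23 > P32/first 17 > P29/second 15 > P28/first 14 > P20/second 13 > P16/second 9 > P28/second 8 > P32/second 6.
Fill P16 first block (25 at 31) — 105 left.
P29/first (25): +10 — 95 left.
Fill P20 first block (25 at 23) — 70 left.
Fill P32 first block (50 at 17) — 20 left.
P29/second (15): +10 — 10 left.
P28/first: +10 of 20 at 14; pool empty.
Total = 31×25 + 25×10 + 23×25 + 17×50 + 15×10 + 14×10 = 2740.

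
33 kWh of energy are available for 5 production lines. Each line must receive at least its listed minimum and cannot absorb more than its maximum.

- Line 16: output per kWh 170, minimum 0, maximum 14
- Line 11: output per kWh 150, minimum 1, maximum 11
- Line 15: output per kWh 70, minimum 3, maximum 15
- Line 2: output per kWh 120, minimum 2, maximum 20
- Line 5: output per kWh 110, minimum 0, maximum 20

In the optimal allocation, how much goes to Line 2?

Meeting every minimum uses 0+1+3+2+0 = 6 kWh, leaving 27.
Rank by output per kWh: Line 16 170 > Line 11 150 > Line 2 120 > Line 5 110 > Line 15 70.
Give Line 16 14 more to hit its cap of 14 ; 13 left.
Line 11: +10 to 11 (cap) ; 3 left.
Line 2: +3 (room for 18) → 5. Pool exhausted.

5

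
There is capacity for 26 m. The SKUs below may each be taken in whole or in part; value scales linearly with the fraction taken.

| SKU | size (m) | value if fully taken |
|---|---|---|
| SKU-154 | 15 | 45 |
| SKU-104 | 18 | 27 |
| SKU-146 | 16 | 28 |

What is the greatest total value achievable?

64.25

Best value per unit of size first: SKU-154 45/15≈3, SKU-146 28/16≈1.75, SKU-104 27/18≈1.5.
Take all of SKU-154 (15 m, value 45) → 11 m left.
Fill the last 11 m with part of SKU-146: 11/16 of it earns 19.25.
Total value = 64.25.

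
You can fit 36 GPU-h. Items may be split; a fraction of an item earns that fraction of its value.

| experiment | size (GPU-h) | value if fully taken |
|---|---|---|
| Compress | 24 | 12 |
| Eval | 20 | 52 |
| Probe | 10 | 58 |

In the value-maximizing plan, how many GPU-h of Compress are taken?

Sort by value density: Probe 58/10≈5.8, Eval 52/20≈2.6, Compress 12/24≈0.5.
Take all of Probe (10 GPU-h, value 58) — 26 GPU-h left.
Take all of Eval (20 GPU-h, value 52) — 6 GPU-h left.
Only 6 GPU-h remain; take 6/24 of Compress for value 12×6/24 = 3.

6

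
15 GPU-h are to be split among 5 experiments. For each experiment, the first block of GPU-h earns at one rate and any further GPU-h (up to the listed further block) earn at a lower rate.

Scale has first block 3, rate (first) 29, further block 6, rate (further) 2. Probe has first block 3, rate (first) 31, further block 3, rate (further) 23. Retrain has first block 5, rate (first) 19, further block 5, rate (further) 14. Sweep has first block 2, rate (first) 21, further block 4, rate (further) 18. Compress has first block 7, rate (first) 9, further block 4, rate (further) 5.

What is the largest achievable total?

367

Rank every tier by rate: Probe/T1 31 > Scale/T1 29 > Probe/T2 23 > Sweep/T1 21 > Retrain/T1 19 > Sweep/T2 18 > Retrain/T2 14 > Compress/T1 9 > Compress/T2 5 > Scale/T2 2.
Probe/T1 (31): +3 → 12 left.
Scale/T1 (29): +3 → 9 left.
Probe/T2 (23): +3 → 6 left.
Sweep T1 at 21: fill all 2 → 4 left.
Retrain/T1: +4 of 5 at 19; pool empty.
Total = 31×3 + 29×3 + 23×3 + 21×2 + 19×4 = 367.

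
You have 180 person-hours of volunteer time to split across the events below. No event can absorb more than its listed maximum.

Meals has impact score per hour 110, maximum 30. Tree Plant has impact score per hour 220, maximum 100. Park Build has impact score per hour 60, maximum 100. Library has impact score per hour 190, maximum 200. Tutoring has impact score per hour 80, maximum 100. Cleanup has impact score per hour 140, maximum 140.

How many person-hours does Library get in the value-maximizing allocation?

Highest impact score per hour first: Tree Plant 220 > Library 190 > Cleanup 140 > Meals 110 > Tutoring 80 > Park Build 60.
Tree Plant takes 100 to reach its cap of 100 — 80 left.
Only 80 left; Library takes them to reach 80.

80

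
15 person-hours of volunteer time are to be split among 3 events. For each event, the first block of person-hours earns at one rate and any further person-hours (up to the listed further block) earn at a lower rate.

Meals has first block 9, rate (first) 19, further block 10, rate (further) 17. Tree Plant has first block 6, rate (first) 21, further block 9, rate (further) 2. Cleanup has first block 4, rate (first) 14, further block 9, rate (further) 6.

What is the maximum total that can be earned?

297

Order all 6 blocks by rate: Tree Plant/first 21 > Meals/first 19 > Meals/second 17 > Cleanup/first 14 > Cleanup/second 6 > Tree Plant/second 2.
Tree Plant/first (21): +6 → 9 left.
Meals first at 19: fill all 9 → 0 left.
Total = 21×6 + 19×9 = 297.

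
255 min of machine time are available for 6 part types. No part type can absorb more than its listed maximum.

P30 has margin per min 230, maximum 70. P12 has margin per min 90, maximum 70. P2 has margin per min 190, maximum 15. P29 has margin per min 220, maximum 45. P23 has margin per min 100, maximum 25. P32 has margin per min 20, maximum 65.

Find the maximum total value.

Rank by margin per min: P30 230 > P29 220 > P2 190 > P23 100 > P12 90 > P32 20.
P30: +70 to 70 (cap) — 185 left.
Give P29 45 to hit its cap of 45 — 140 left.
P2 takes 15 to reach its cap of 15 — 125 left.
P23: +25 to 25 (cap) — 100 left.
P12: +70 to 70 (cap) — 30 left.
P32: +30 (room for 65) → 30. Pool exhausted.
Total = 230×70 + 90×70 + 190×15 + 220×45 + 100×25 + 20×30 = 38250.

38250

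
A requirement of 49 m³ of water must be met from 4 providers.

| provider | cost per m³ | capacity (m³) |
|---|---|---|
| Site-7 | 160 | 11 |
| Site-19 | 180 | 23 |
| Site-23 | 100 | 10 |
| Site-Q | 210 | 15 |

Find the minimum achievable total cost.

Cheapest first:
Take 10 from Site-23 at 100 — need 39 more.
Take 11 from Site-7 at 160 — need 28 more.
Site-19 (180): use full 23 — 5 m³ to go.
Site-Q at 210: take 5 of its 15 — requirement met.
Cost = 10×100 + 11×160 + 23×180 + 5×210 = 7950.

7950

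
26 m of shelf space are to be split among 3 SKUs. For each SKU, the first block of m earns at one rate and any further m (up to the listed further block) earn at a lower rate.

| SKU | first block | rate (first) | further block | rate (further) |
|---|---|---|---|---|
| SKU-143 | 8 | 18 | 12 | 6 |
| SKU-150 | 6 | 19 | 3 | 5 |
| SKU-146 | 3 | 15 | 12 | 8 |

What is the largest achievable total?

375

Rank every tier by rate: SKU-150/T1 19 > SKU-143/T1 18 > SKU-146/T1 15 > SKU-146/T2 8 > SKU-143/T2 6 > SKU-150/T2 5.
SKU-150 T1 at 19: fill all 6 → 20 left.
SKU-143/T1 (18): +8 → 12 left.
SKU-146 T1 at 15: fill all 3 → 9 left.
9 remain; put them into SKU-146 T2 at 8.
Total = 19×6 + 18×8 + 15×3 + 8×9 = 375.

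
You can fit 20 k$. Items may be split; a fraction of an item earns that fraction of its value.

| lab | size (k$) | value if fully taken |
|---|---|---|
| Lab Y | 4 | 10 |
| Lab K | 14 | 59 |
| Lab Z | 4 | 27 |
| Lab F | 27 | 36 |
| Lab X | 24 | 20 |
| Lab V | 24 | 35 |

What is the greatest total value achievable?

Sort by value density: Lab Z 27/4≈6.75, Lab K 59/14≈4.21, Lab Y 10/4≈2.5, Lab V 35/24≈1.46, Lab F 36/27≈1.33, Lab X 20/24≈0.833.
Lab Z: take in full, 4 k$ for value 27 → 16 left.
Take all of Lab K (14 k$, value 59) → 2 k$ left.
2 k$ left: a 2/4 share of Lab Y gives 10×2/4 = 5.
Total value = 91.

91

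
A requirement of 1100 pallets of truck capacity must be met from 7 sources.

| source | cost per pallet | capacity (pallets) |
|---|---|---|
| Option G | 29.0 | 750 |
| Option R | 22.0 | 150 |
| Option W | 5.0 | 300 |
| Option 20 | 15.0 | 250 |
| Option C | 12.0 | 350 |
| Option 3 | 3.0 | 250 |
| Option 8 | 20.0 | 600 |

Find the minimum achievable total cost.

Use sources in increasing cost order.
Take 250 from Option 3 at 3.0 → need 850 more.
Take 300 from Option W at 5.0 → need 550 more.
Take 350 from Option C at 12.0 → need 200 more.
Option 20 at 15.0: take 200 of its 250 → requirement met.
Option 8, Option R, Option G: unused.
Cost = 250×3.0 + 300×5.0 + 350×12.0 + 200×15.0 = 9450.

9450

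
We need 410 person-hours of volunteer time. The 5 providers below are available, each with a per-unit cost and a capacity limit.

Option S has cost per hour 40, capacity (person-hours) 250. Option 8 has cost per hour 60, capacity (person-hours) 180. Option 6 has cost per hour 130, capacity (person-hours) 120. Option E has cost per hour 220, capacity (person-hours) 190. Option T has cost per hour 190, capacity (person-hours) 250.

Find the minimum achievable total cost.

19600

Use providers in increasing cost order.
Option S at 40: take all 250 person-hours — 160 still needed.
Option 8 (60): take the remaining 160 — done.
Option 6, Option T, Option E: unused.
Cost = 250×40 + 160×60 = 19600.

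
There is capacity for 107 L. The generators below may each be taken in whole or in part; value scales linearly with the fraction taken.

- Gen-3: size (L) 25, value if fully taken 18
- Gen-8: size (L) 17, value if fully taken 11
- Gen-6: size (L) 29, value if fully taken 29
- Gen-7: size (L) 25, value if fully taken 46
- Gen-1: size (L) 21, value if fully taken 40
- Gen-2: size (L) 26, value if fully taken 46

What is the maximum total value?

Rank by value-to-size ratio: Gen-1 40/21≈1.9, Gen-7 46/25≈1.84, Gen-2 46/26≈1.77, Gen-6 29/29≈1, Gen-3 18/25≈0.72, Gen-8 11/17≈0.647.
All 21 L of Gen-1 fit (value 40) → 86 remain.
Gen-7: take in full, 25 L for value 46 → 61 left.
Gen-2: take in full, 26 L for value 46 → 35 left.
Take all of Gen-6 (29 L, value 29) → 6 L left.
Only 6 L remain; take 6/25 of Gen-3 for value 18×6/25 = 4.32.
Total value = 165.32.

165.32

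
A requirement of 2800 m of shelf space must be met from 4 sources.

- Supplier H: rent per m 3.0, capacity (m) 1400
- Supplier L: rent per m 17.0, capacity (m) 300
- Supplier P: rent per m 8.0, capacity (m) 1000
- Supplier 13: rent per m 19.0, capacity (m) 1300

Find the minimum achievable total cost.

Use sources in increasing cost order.
Supplier H (3.0): use full 1400 — 1400 m to go.
Supplier P at 8.0: take all 1000 m — 400 still needed.
Take 300 from Supplier L at 17.0 — need 100 more.
Supplier 13 (19.0): take the remaining 100 — done.
Cost = 1400×3.0 + 1000×8.0 + 300×17.0 + 100×19.0 = 19200.

19200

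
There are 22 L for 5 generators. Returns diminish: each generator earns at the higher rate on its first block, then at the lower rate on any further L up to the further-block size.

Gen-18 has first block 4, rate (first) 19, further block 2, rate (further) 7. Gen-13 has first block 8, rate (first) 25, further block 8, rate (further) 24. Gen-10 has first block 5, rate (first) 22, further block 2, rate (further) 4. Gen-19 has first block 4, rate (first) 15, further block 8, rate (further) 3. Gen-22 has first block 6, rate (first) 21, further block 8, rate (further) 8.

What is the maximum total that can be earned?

Rank every tier by rate: Gen-13/first 25 > Gen-13/second 24 > Gen-10/first 22 > Gen-22/first 21 > Gen-18/first 19 > Gen-19/first 15 > Gen-22/second 8 > Gen-18/second 7 > Gen-10/second 4 > Gen-19/second 3.
Fill Gen-13 first block (8 at 25) ; 14 left.
Gen-13/second (24): +8 ; 6 left.
Gen-10 first at 22: fill all 5 ; 1 left.
1 remain; put them into Gen-22 first at 21.
Total = 25×8 + 24×8 + 22×5 + 21×1 = 523.

523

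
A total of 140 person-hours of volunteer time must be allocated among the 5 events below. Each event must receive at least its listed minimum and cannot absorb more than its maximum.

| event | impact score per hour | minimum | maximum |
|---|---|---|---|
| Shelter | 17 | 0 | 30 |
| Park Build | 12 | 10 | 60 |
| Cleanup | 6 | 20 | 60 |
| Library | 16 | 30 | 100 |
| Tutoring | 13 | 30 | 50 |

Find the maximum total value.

1940

Meeting every minimum uses 0+10+20+30+30 = 90 person-hours, leaving 50.
Order the events by impact score per hour: Shelter 17 > Library 16 > Tutoring 13 > Park Build 12 > Cleanup 6.
Shelter takes 30 more to reach its cap of 30 — 20 left.
Library has room for 70 more but only 20 remain, so it gets 50.
Total = 17×30 + 12×10 + 6×20 + 16×50 + 13×30 = 1940.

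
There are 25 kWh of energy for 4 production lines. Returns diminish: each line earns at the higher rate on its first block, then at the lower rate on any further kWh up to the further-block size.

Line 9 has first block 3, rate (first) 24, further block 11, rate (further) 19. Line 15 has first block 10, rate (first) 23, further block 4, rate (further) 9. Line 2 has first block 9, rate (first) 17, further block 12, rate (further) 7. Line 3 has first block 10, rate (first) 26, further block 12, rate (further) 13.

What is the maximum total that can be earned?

600

Treat each block as its own option and order by rate: Line 3/T1 26 > Line 9/T1 24 > Line 15/T1 23 > Line 9/T2 19 > Line 2/T1 17 > Line 3/T2 13 > Line 15/T2 9 > Line 2/T2 7.
Fill Line 3 T1 block (10 at 26) ; 15 left.
Line 9/T1 (24): +3 ; 12 left.
Fill Line 15 T1 block (10 at 23) ; 2 left.
Line 9/T2: +2 of 11 at 19; pool empty.
Total = 26×10 + 24×3 + 23×10 + 19×2 = 600.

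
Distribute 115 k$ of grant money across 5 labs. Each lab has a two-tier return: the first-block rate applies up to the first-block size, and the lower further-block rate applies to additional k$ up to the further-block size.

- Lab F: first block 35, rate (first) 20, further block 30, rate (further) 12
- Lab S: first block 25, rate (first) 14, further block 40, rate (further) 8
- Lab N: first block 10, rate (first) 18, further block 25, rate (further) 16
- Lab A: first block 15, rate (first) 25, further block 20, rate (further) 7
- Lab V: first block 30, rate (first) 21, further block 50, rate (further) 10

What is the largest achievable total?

2285

Treat each block as its own option and order by rate: Lab A/first 25 > Lab V/first 21 > Lab F/first 20 > Lab N/first 18 > Lab N/second 16 > Lab S/first 14 > Lab F/second 12 > Lab V/second 10 > Lab S/second 8 > Lab A/second 7.
Fill Lab A first block (15 at 25) ; 100 left.
Fill Lab V first block (30 at 21) ; 70 left.
Lab F/first (20): +35 ; 35 left.
Fill Lab N first block (10 at 18) ; 25 left.
Fill Lab N second block (25 at 16) ; 0 left.
Total = 25×15 + 21×30 + 20×35 + 18×10 + 16×25 = 2285.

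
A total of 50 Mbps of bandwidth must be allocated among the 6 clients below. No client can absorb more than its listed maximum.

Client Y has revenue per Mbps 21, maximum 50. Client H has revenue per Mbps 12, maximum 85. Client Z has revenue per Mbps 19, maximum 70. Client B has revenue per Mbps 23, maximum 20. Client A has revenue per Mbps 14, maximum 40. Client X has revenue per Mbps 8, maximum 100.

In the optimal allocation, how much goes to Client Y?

30

Highest revenue per Mbps first: Client B 23 > Client Y 21 > Client Z 19 > Client A 14 > Client H 12 > Client X 8.
Client B: +20 to 20 (cap) ; 30 left.
Client Y: +30 (room for 50) → 30. Pool exhausted.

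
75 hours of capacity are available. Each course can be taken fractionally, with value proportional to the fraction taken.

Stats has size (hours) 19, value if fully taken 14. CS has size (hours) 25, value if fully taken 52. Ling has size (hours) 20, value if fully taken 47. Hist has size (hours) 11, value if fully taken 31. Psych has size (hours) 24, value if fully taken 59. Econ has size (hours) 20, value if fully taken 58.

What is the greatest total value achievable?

Rank by value-to-size ratio: Econ 58/20≈2.9, Hist 31/11≈2.82, Psych 59/24≈2.46, Ling 47/20≈2.35, CS 52/25≈2.08, Stats 14/19≈0.737.
All 20 hours of Econ fit (value 58) — 55 remain.
Hist: take in full, 11 hours for value 31 — 44 left.
Psych: take in full, 24 hours for value 59 — 20 left.
Take all of Ling (20 hours, value 47) — 0 hours left.
Total value = 195.

195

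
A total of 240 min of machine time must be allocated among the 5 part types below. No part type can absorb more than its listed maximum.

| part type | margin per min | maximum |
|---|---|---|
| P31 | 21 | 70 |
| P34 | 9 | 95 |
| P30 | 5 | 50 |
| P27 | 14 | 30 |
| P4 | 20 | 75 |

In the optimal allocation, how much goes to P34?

Rank by margin per min: P31 21 > P4 20 > P27 14 > P34 9 > P30 5.
Give P31 70 to hit its cap of 70 — 170 left.
P4 takes 75 to reach its cap of 75 — 95 left.
Give P27 30 to hit its cap of 30 — 65 left.
P34 has room for 95 but only 65 remain, so it gets 65.

65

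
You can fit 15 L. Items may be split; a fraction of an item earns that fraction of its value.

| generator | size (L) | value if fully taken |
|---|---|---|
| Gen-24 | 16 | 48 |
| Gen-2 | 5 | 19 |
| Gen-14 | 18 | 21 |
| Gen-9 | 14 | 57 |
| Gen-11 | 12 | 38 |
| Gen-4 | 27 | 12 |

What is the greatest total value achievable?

60.8

Sort by value density: Gen-9 57/14≈4.07, Gen-2 19/5≈3.8, Gen-11 38/12≈3.17, Gen-24 48/16≈3, Gen-14 21/18≈1.17, Gen-4 12/27≈0.444.
Gen-9: take in full, 14 L for value 57 ; 1 left.
Only 1 L remain; take 1/5 of Gen-2 for value 19×1/5 = 3.8.
Total value = 60.8.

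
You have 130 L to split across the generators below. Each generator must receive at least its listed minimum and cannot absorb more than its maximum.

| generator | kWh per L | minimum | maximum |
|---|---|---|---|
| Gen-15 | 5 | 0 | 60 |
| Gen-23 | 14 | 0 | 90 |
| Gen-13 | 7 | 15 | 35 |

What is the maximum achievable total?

Meeting every minimum uses 0+0+15 = 15 L, leaving 115.
Highest kWh per L first: Gen-23 14 > Gen-13 7 > Gen-15 5.
Give Gen-23 90 more to hit its cap of 90 → 25 left.
Give Gen-13 20 more to hit its cap of 35 → 5 left.
Gen-15 has room for 60 more but only 5 remain, so it gets 5.
Total = 5×5 + 14×90 + 7×35 = 1530.

1530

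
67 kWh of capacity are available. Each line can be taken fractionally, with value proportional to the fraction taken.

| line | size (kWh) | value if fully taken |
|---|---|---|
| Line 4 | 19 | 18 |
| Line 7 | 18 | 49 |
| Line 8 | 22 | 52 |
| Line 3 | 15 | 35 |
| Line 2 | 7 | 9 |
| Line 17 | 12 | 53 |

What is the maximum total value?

189

Best value per unit of size first: Line 17 53/12≈4.42, Line 7 49/18≈2.72, Line 8 52/22≈2.36, Line 3 35/15≈2.33, Line 2 9/7≈1.29, Line 4 18/19≈0.947.
All 12 kWh of Line 17 fit (value 53) ; 55 remain.
Line 7: take in full, 18 kWh for value 49 ; 37 left.
Line 8: take in full, 22 kWh for value 52 ; 15 left.
Take all of Line 3 (15 kWh, value 35) ; 0 kWh left.
Total value = 189.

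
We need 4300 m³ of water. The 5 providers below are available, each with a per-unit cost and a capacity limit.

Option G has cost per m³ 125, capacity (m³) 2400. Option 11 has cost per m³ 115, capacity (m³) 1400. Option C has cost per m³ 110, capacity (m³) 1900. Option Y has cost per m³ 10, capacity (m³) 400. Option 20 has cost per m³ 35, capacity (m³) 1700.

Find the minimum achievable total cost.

Fill from the cheapest provider first.
Option Y at 10: take all 400 m³ → 3900 still needed.
Option 20 at 35: take all 1700 m³ → 2200 still needed.
Option C (110): use full 1900 → 300 m³ to go.
Option 11 at 115: take 300 of its 1400 → requirement met.
Option G: unused.
Cost = 400×10 + 1700×35 + 1900×110 + 300×115 = 307000.

307000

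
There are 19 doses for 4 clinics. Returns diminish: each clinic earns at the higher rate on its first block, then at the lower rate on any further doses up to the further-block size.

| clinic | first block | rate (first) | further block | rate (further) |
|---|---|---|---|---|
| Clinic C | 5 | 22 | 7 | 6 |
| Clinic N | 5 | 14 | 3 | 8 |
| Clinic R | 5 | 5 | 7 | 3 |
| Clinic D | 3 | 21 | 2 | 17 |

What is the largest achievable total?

307

Treat each block as its own option and order by rate: Clinic C/T1 22 > Clinic D/T1 21 > Clinic D/T2 17 > Clinic N/T1 14 > Clinic N/T2 8 > Clinic C/T2 6 > Clinic R/T1 5 > Clinic R/T2 3.
Fill Clinic C T1 block (5 at 22) ; 14 left.
Clinic D/T1 (21): +3 ; 11 left.
Clinic D/T2 (17): +2 ; 9 left.
Clinic N T1 at 14: fill all 5 ; 4 left.
Clinic N T2 at 8: fill all 3 ; 1 left.
Clinic C/T2: +1 of 7 at 6; pool empty.
Total = 22×5 + 21×3 + 17×2 + 14×5 + 8×3 + 6×1 = 307.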